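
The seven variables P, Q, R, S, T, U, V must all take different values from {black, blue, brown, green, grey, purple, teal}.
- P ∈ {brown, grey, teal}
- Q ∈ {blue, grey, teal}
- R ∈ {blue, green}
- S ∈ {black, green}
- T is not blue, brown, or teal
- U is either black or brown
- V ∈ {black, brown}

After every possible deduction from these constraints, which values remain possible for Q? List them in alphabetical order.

The 7 variables together cover exactly {black, blue, brown, green, grey, purple, teal} — 7 values for 7 variables — and purple appears only in T's list, so T = purple.
The 2 variables U and V are confined to {black, brown}, which locks those values in; drop them from P, S.
That leaves S = green. Eliminate green elsewhere: R.
R has just one choice, so R = blue. Strike blue from Q.
No further eliminations apply; Q can still be any of grey, teal.

grey, teal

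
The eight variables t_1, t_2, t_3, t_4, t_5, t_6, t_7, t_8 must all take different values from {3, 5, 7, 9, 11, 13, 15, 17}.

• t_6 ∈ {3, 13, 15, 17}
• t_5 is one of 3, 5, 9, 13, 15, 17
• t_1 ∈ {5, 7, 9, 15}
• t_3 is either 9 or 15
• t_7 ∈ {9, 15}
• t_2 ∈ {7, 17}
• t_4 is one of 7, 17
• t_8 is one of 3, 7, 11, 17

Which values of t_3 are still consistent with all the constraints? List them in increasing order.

The 8 variables together cover exactly {3, 5, 7, 9, 11, 13, 15, 17} — 8 values for 8 variables — and 11 appears only in t_8's list, so t_8 = 11.
The 2 variables t_2 and t_4 are confined to {7, 17}, which locks those values in; drop them from t_1, t_5, t_6.
t_3 and t_7 share exactly the 2 values {9, 15}; by pigeonhole those values go to them, so strike 9, 15 from t_1, t_5, t_6.
t_1 has just one choice, so t_1 = 5. Strike 5 from t_5.
No further eliminations apply; t_3 can still be any of 9, 15.

9, 15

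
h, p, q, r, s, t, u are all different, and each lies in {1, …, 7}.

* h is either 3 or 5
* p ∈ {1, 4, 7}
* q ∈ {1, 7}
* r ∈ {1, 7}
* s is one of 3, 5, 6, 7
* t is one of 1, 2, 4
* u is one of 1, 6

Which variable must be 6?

u

The 7 variables together cover exactly {1, 2, 3, 4, 5, 6, 7} — 7 values for 7 variables — and 2 appears only in t's list, so t = 2.
The 6 still-open variables together cover exactly {1, 3, 4, 5, 6, 7} — 6 values for 6 variables — and 4 appears only in p's list, so p = 4.
q and r between them cover only {1, 7} — a naked pair. Remove those values from s, u.
So 6 goes to u.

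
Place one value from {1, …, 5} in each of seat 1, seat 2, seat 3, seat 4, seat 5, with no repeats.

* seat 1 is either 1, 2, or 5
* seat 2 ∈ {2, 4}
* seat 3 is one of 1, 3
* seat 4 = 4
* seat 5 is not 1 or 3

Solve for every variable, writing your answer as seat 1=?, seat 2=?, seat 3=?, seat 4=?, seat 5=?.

seat 1=1, seat 2=2, seat 3=3, seat 4=4, seat 5=5

seat 4's domain is down to {4}, so seat 4 = 4. Strike 4 from seat 2, seat 5.
seat 2 has just one choice, so seat 2 = 2. Strike 2 from seat 1, seat 5.
That leaves seat 5 = 5. Strike 5 from seat 1.
seat 1 has just one choice, so seat 1 = 1. Remove 1 from seat 3.
seat 3's domain is down to {3}, so seat 3 = 3.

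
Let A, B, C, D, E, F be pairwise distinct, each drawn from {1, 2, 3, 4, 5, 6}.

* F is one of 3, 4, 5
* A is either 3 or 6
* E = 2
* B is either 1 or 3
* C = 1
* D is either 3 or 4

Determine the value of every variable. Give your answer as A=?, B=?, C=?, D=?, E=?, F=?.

A=6, B=3, C=1, D=4, E=2, F=5

C has just one choice, so C = 1. Strike 1 from B.
E's domain is down to {2}, so E = 2.
B's domain is down to {3}, so B = 3. Eliminate 3 elsewhere: A, D, F.
D must be 4 (only option left). Strike 4 from F.
F has just one choice, so F = 5.
A must be 6 (only option left).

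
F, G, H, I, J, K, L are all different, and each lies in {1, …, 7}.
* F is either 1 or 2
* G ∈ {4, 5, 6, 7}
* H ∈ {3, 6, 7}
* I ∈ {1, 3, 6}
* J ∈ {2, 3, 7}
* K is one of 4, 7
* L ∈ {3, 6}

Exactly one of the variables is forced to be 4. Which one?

K

The 7 variables draw from only 7 values {1, 2, 3, 4, 5, 6, 7}, so each is used; only G can be 5, hence G = 5.
The 6 still-open variables together cover exactly {1, 2, 3, 4, 6, 7} — 6 values for 6 variables — and 4 appears only in K's list, so K = 4.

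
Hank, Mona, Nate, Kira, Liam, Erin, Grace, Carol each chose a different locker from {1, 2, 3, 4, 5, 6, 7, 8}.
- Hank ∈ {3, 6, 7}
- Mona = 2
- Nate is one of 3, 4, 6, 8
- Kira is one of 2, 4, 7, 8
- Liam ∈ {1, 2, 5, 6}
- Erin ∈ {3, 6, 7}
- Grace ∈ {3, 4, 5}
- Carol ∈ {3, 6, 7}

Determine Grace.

5

Mona's domain is down to {2}, so Mona = 2. Strike 2 from Kira, Liam.
Among the 7 still-open variables, 1 fits only Liam (and all 7 values in {1, 3, 4, 5, 6, 7, 8} must be used), so Liam = 1.
Among the 6 still-open variables, 5 fits only Grace (and all 6 values in {3, 4, 5, 6, 7, 8} must be used), so Grace = 5.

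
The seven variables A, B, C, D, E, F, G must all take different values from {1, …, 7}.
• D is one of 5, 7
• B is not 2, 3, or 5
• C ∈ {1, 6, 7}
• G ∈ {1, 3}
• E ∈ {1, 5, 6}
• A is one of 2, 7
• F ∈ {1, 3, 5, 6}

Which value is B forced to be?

4

Among the 7 variables, 2 fits only A (and all 7 values in {1, 2, 3, 4, 5, 6, 7} must be used), so A = 2.
Among the 6 still-open variables, 4 fits only B (and all 6 values in {1, 3, 4, 5, 6, 7} must be used), so B = 4.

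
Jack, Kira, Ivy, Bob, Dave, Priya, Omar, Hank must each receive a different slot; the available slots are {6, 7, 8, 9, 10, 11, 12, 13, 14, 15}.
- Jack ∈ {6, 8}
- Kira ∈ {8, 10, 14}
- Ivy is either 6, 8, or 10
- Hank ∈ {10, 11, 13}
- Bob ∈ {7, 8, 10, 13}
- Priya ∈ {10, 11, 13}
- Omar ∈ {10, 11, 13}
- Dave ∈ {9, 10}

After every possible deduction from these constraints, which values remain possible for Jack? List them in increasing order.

The 8 variables draw from only 8 values {6, 7, 8, 9, 10, 11, 13, 14}, so each is used; only Bob can be 7, hence Bob = 7.
The 7 still-open variables together cover exactly {6, 8, 9, 10, 11, 13, 14} — 7 values for 7 variables — and 9 appears only in Dave's list, so Dave = 9.
Among the 6 still-open variables, 14 fits only Kira (and all 6 values in {6, 8, 10, 11, 13, 14} must be used), so Kira = 14.
Priya, Omar, Hank share exactly the 3 values {10, 11, 13}; by pigeonhole those values go to them, so strike 10, 11, 13 from Ivy.
No further eliminations apply; Jack can still be any of 6, 8.

6, 8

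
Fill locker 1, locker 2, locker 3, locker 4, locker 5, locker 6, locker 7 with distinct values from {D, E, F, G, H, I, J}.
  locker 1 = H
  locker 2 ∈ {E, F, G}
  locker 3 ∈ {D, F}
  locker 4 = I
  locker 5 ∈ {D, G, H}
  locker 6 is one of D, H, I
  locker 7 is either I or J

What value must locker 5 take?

G

locker 1's domain is down to {H}, so locker 1 = H. Eliminate H elsewhere: locker 5, locker 6.
locker 4 has just one choice, so locker 4 = I. Remove I from locker 6, locker 7.
locker 6 has just one choice, so locker 6 = D. So locker 3, locker 5 can't be D.
So locker 5 = G.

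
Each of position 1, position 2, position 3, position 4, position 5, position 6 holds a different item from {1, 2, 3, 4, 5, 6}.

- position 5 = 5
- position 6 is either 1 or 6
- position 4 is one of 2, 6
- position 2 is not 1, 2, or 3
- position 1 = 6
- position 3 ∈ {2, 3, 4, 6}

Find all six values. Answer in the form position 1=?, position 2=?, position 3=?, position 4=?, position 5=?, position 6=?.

position 1's domain is down to {6}, so position 1 = 6. Eliminate 6 elsewhere: position 2, position 3, position 4, position 6.
position 4's domain is down to {2}, so position 4 = 2. Remove 2 from position 3.
position 5's domain is down to {5}, so position 5 = 5. So position 2 can't be 5.
position 6 has just one choice, so position 6 = 1.
position 2 must be 4 (only option left). Strike 4 from position 3.
That leaves position 3 = 3.

position 1=6, position 2=4, position 3=3, position 4=2, position 5=5, position 6=1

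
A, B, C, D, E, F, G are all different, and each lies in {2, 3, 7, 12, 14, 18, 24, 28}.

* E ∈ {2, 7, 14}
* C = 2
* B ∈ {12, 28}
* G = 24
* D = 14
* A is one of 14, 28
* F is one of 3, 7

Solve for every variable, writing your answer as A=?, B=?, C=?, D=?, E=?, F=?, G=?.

A=28, B=12, C=2, D=14, E=7, F=3, G=24

C's domain is down to {2}, so C = 2. Eliminate 2 elsewhere: E.
D's domain is down to {14}, so D = 14. Strike 14 from A, E.
E has just one choice, so E = 7. Eliminate 7 elsewhere: F.
F's domain is down to {3}, so F = 3.
That leaves G = 24.
A has just one choice, so A = 28. Eliminate 28 elsewhere: B.
B must be 12 (only option left).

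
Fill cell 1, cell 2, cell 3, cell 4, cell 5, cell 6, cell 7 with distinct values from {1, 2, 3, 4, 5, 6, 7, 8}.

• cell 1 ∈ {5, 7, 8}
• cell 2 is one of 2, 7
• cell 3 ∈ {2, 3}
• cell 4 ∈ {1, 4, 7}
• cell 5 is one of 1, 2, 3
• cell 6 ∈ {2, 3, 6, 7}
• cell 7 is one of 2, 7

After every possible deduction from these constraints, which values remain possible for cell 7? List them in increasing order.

The 2 variables cell 2 and cell 7 are confined to {2, 7}, which locks those values in; drop them from cell 1, cell 3, cell 4, cell 5, cell 6.
cell 3 must be 3 (only option left). So cell 5, cell 6 can't be 3.
cell 5's domain is down to {1}, so cell 5 = 1. So cell 4 can't be 1.
cell 6 has just one choice, so cell 6 = 6.
That leaves cell 4 = 4.
No further eliminations apply; cell 7 can still be any of 2, 7.

2, 7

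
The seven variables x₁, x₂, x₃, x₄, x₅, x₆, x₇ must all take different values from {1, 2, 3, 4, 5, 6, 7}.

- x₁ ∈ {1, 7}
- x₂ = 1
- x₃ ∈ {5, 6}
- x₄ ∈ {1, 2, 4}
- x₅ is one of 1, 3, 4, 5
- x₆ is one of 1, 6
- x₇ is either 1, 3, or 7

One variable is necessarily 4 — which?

x₂ must be 1 (only option left). Eliminate 1 elsewhere: x₁, x₄, x₅, x₆, x₇.
x₆'s domain is down to {6}, so x₆ = 6. Eliminate 6 elsewhere: x₃.
x₁ has just one choice, so x₁ = 7. Eliminate 7 elsewhere: x₇.
x₃ has just one choice, so x₃ = 5. Remove 5 from x₅.
x₇ has just one choice, so x₇ = 3. Eliminate 3 elsewhere: x₅.
So 4 goes to x₅.

x₅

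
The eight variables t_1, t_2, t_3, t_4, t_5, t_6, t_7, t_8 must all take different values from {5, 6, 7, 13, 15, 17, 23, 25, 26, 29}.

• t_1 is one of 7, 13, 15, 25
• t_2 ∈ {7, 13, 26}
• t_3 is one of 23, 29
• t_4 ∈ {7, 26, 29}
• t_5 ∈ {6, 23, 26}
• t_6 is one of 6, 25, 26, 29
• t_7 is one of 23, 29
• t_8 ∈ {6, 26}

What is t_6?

The 8 variables together cover exactly {6, 7, 13, 15, 23, 25, 26, 29} — 8 values for 8 variables — and 15 appears only in t_1's list, so t_1 = 15.
Among the 7 still-open variables, 13 fits only t_2 (and all 7 values in {6, 7, 13, 23, 25, 26, 29} must be used), so t_2 = 13.
Among the 6 still-open variables, 7 fits only t_4 (and all 6 values in {6, 7, 23, 25, 26, 29} must be used), so t_4 = 7.
Among the 5 still-open variables, 25 fits only t_6 (and all 5 values in {6, 23, 25, 26, 29} must be used), so t_6 = 25.

25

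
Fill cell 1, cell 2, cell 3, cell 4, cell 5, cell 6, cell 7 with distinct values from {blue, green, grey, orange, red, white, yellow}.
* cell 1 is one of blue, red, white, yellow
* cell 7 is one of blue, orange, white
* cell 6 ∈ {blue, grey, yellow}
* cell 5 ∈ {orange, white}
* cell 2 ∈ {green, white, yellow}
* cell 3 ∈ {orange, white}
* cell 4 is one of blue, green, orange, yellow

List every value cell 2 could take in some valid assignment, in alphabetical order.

green, yellow

The 7 variables draw from only 7 values {blue, green, grey, orange, red, white, yellow}, so each is used; only cell 6 can be grey, hence cell 6 = grey.
The 6 still-open variables together cover exactly {blue, green, orange, red, white, yellow} — 6 values for 6 variables — and red appears only in cell 1's list, so cell 1 = red.
cell 3 and cell 5 between them cover only {orange, white} — a naked pair. Remove those values from cell 2, cell 4, cell 7.
cell 7 must be blue (only option left). So cell 4 can't be blue.
No further eliminations apply; cell 2 can still be any of green, yellow.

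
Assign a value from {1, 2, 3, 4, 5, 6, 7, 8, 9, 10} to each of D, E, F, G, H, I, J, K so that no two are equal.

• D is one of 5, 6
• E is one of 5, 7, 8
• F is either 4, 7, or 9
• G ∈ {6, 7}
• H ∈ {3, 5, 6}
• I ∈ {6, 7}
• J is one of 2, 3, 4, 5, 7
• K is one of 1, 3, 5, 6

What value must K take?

G and I between them cover only {6, 7} — a naked pair. Remove those values from D, E, F, H, J, K.
D has just one choice, so D = 5. Remove 5 from E, H, J, K.
E's domain is down to {8}, so E = 8.
That leaves H = 3. Remove 3 from J, K.
So K = 1.

1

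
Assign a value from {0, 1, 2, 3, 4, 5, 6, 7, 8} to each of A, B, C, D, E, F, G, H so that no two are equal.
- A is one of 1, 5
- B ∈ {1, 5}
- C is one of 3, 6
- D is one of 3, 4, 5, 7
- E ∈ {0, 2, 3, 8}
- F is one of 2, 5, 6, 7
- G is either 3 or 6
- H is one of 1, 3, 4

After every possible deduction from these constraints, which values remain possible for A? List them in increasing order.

A and B between them cover only {1, 5} — a naked pair. Remove those values from D, F, H.
C and G share exactly the 2 values {3, 6}; by pigeonhole those values go to them, so strike 3, 6 from D, E, F, H.
H must be 4 (only option left). Strike 4 from D.
D has just one choice, so D = 7. Strike 7 from F.
That leaves F = 2. Eliminate 2 elsewhere: E.
No further eliminations apply; A can still be any of 1, 5.

1, 5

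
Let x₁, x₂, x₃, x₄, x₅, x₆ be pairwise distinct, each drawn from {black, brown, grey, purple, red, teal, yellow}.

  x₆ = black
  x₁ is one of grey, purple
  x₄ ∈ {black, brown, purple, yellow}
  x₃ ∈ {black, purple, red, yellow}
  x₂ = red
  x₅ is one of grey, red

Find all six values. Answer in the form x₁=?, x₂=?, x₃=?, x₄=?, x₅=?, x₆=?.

x₂ has just one choice, so x₂ = red. Strike red from x₃, x₅.
x₅ has just one choice, so x₅ = grey. Remove grey from x₁.
x₆'s domain is down to {black}, so x₆ = black. Remove black from x₃, x₄.
x₁ has just one choice, so x₁ = purple. Strike purple from x₃, x₄.
x₃ has just one choice, so x₃ = yellow. Remove yellow from x₄.
That leaves x₄ = brown.

x₁=purple, x₂=red, x₃=yellow, x₄=brown, x₅=grey, x₆=black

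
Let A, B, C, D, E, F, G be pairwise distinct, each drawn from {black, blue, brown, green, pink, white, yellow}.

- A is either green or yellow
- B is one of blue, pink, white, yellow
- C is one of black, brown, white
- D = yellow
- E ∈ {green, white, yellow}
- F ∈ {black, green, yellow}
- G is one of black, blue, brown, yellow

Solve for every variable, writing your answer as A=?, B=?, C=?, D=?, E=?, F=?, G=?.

D must be yellow (only option left). So A, B, E, F, G can't be yellow.
That leaves A = green. Eliminate green elsewhere: E, F.
E's domain is down to {white}, so E = white. Strike white from B, C.
F has just one choice, so F = black. Eliminate black elsewhere: C, G.
That leaves C = brown. So G can't be brown.
G's domain is down to {blue}, so G = blue. Remove blue from B.
B has just one choice, so B = pink.

A=green, B=pink, C=brown, D=yellow, E=white, F=black, G=blue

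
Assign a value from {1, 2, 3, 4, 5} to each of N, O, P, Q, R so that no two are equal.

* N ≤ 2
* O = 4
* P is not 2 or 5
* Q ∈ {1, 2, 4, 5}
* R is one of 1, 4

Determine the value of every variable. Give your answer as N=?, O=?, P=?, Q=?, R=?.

N=2, O=4, P=3, Q=5, R=1

O's domain is down to {4}, so O = 4. Strike 4 from P, Q, R.
That leaves R = 1. Strike 1 from N, P, Q.
N has just one choice, so N = 2. So Q can't be 2.
P must be 3 (only option left).
That leaves Q = 5.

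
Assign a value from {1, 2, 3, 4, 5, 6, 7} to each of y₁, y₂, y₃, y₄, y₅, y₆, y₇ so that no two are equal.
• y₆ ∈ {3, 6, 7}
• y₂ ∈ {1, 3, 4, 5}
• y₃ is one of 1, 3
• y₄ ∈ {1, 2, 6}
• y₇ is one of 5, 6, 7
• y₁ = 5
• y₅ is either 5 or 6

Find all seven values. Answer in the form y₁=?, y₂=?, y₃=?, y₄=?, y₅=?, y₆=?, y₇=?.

y₁ has just one choice, so y₁ = 5. So y₂, y₅, y₇ can't be 5.
y₅'s domain is down to {6}, so y₅ = 6. Eliminate 6 elsewhere: y₄, y₆, y₇.
y₇'s domain is down to {7}, so y₇ = 7. So y₆ can't be 7.
That leaves y₆ = 3. Eliminate 3 elsewhere: y₂, y₃.
That leaves y₃ = 1. Eliminate 1 elsewhere: y₂, y₄.
y₄ has just one choice, so y₄ = 2.
That leaves y₂ = 4.

y₁=5, y₂=4, y₃=1, y₄=2, y₅=6, y₆=3, y₇=7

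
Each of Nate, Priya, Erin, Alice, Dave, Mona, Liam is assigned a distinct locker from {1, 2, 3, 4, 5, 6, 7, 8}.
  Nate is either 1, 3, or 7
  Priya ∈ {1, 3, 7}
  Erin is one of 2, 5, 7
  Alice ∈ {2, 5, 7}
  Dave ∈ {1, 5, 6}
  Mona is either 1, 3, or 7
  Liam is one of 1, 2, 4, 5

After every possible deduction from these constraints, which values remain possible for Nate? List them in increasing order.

The 7 variables together cover exactly {1, 2, 3, 4, 5, 6, 7} — 7 values for 7 variables — and 4 appears only in Liam's list, so Liam = 4.
The 6 still-open variables draw from only 6 values {1, 2, 3, 5, 6, 7}, so each is used; only Dave can be 6, hence Dave = 6.
Nate, Priya, Mona between them cover only {1, 3, 7} — a naked triple. Remove those values from Erin, Alice.
No further eliminations apply; Nate can still be any of 1, 3, 7.

1, 3, 7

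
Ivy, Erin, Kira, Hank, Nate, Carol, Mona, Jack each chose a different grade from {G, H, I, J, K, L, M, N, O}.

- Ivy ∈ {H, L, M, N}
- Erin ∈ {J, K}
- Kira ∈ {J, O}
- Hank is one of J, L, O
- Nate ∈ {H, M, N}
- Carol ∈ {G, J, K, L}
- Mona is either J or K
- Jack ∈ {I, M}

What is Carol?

G

Erin and Mona share exactly the 2 values {J, K}; by pigeonhole those values go to them, so strike J, K from Kira, Hank, Carol.
Kira's domain is down to {O}, so Kira = O. Eliminate O elsewhere: Hank.
Hank has just one choice, so Hank = L. So Ivy, Carol can't be L.
So Carol = G.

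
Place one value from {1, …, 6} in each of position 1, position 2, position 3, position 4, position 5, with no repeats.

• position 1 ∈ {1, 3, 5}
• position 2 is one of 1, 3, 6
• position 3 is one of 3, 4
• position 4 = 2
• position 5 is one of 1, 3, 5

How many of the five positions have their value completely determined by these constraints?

position 4 must be 2 (only option left).
Determined: position 4=2. The other positions each still have more than one consistent value. That makes 1.

1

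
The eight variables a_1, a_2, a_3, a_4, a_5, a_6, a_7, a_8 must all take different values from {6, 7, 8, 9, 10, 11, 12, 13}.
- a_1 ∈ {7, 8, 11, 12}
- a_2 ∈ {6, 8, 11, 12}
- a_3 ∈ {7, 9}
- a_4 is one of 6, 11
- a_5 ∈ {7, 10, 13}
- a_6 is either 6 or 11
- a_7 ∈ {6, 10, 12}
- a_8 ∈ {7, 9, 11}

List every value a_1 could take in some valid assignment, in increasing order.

The 8 variables draw from only 8 values {6, 7, 8, 9, 10, 11, 12, 13}, so each is used; only a_5 can be 13, hence a_5 = 13.
The 7 still-open variables draw from only 7 values {6, 7, 8, 9, 10, 11, 12}, so each is used; only a_7 can be 10, hence a_7 = 10.
a_4 and a_6 between them cover only {6, 11} — a naked pair. Remove those values from a_1, a_2, a_8.
a_3 and a_8 between them cover only {7, 9} — a naked pair. Remove those values from a_1.
No further eliminations apply; a_1 can still be any of 8, 12.

8, 12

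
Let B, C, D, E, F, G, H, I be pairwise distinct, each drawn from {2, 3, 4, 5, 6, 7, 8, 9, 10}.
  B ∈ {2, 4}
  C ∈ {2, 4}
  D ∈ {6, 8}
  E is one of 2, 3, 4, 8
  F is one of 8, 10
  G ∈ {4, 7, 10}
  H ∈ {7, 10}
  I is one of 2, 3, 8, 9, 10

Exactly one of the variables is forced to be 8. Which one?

The 8 variables together cover exactly {2, 3, 4, 6, 7, 8, 9, 10} — 8 values for 8 variables — and 6 appears only in D's list, so D = 6.
Among the 7 still-open variables, 9 fits only I (and all 7 values in {2, 3, 4, 7, 8, 9, 10} must be used), so I = 9.
Among the 6 still-open variables, 3 fits only E (and all 6 values in {2, 3, 4, 7, 8, 10} must be used), so E = 3.
The 5 still-open variables draw from only 5 values {2, 4, 7, 8, 10}, so each is used; only F can be 8, hence F = 8.

F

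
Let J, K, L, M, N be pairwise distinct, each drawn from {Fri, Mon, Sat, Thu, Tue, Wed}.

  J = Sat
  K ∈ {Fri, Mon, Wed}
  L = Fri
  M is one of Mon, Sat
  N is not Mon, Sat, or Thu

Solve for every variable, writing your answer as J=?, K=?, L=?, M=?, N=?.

J=Sat, K=Wed, L=Fri, M=Mon, N=Tue

J's domain is down to {Sat}, so J = Sat. Remove Sat from M.
L has just one choice, so L = Fri. Eliminate Fri elsewhere: K, N.
M's domain is down to {Mon}, so M = Mon. Remove Mon from K.
K's domain is down to {Wed}, so K = Wed. Eliminate Wed elsewhere: N.
That leaves N = Tue.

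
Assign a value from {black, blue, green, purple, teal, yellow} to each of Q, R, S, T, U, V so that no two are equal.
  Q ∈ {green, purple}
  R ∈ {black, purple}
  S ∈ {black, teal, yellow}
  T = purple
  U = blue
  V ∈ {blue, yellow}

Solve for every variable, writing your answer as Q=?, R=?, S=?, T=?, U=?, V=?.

Q=green, R=black, S=teal, T=purple, U=blue, V=yellow

T must be purple (only option left). Eliminate purple elsewhere: Q, R.
U must be blue (only option left). Strike blue from V.
V has just one choice, so V = yellow. Strike yellow from S.
Q's domain is down to {green}, so Q = green.
R must be black (only option left). Strike black from S.
That leaves S = teal.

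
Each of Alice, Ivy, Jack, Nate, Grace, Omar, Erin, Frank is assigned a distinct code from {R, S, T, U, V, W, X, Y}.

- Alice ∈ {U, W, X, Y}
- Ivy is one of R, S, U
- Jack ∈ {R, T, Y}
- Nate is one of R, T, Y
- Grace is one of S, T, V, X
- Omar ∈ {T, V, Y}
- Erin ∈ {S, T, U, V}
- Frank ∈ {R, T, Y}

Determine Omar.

The 8 variables together cover exactly {R, S, T, U, V, W, X, Y} — 8 values for 8 variables — and W appears only in Alice's list, so Alice = W.
The 7 still-open variables together cover exactly {R, S, T, U, V, X, Y} — 7 values for 7 variables — and X appears only in Grace's list, so Grace = X.
Jack, Nate, Frank between them cover only {R, T, Y} — a naked triple. Remove those values from Ivy, Omar, Erin.
So Omar = V.

V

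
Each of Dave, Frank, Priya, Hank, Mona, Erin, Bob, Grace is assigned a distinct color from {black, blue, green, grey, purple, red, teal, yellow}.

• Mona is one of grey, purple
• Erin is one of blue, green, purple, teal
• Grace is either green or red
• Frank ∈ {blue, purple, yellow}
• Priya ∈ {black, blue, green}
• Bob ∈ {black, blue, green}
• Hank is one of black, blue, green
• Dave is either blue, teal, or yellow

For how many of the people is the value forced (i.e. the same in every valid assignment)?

Among the 8 variables, grey fits only Mona (and all 8 values in {black, blue, green, grey, purple, red, teal, yellow} must be used), so Mona = grey.
The 7 still-open variables together cover exactly {black, blue, green, purple, red, teal, yellow} — 7 values for 7 variables — and red appears only in Grace's list, so Grace = red.
Priya, Hank, Bob between them cover only {black, blue, green} — a naked triple. Remove those values from Dave, Frank, Erin.
Determined: Mona=grey, Grace=red. The other people each still have more than one consistent value. That makes 2.

2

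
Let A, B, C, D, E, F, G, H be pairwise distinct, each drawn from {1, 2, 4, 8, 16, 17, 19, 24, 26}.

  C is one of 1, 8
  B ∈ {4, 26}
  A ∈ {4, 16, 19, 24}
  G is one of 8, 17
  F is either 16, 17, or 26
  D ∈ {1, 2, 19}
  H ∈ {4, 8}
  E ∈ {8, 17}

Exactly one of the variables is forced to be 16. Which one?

The 2 variables E and G are confined to {8, 17}, which locks those values in; drop them from C, F, H.
C's domain is down to {1}, so C = 1. Remove 1 from D.
H must be 4 (only option left). Eliminate 4 elsewhere: A, B.
B's domain is down to {26}, so B = 26. Remove 26 from F.
So 16 goes to F.

F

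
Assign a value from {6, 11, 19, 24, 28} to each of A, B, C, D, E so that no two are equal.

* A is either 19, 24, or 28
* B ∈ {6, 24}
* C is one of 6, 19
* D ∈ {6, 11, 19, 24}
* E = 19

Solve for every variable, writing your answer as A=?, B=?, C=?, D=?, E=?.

A=28, B=24, C=6, D=11, E=19

E's domain is down to {19}, so E = 19. Eliminate 19 elsewhere: A, C, D.
C must be 6 (only option left). Strike 6 from B, D.
B has just one choice, so B = 24. Remove 24 from A, D.
D must be 11 (only option left).
A has just one choice, so A = 28.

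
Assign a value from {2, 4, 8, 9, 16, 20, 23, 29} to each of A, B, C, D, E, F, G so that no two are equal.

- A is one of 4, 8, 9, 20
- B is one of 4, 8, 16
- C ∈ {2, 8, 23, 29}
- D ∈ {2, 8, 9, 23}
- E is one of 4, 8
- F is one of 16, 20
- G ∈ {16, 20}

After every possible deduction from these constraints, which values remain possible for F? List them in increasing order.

16, 20

F and G share exactly the 2 values {16, 20}; by pigeonhole those values go to them, so strike 16, 20 from A, B.
B and E between them cover only {4, 8} — a naked pair. Remove those values from A, C, D.
A's domain is down to {9}, so A = 9. Strike 9 from D.
No further eliminations apply; F can still be any of 16, 20.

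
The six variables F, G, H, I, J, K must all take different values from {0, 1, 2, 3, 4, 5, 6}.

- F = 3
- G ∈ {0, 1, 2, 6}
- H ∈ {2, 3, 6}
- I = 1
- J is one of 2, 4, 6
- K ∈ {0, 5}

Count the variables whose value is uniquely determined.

F's domain is down to {3}, so F = 3. Eliminate 3 elsewhere: H.
I must be 1 (only option left). Strike 1 from G.
Determined: F=3, I=1. The other variables each still have more than one consistent value. That makes 2.

2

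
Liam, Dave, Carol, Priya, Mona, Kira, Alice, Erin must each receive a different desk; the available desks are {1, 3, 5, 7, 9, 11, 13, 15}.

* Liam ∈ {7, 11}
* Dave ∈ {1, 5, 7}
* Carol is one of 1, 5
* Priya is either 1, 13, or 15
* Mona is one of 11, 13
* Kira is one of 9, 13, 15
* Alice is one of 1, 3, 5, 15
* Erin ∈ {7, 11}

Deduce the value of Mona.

The 8 variables together cover exactly {1, 3, 5, 7, 9, 11, 13, 15} — 8 values for 8 variables — and 3 appears only in Alice's list, so Alice = 3.
Among the 7 still-open variables, 9 fits only Kira (and all 7 values in {1, 5, 7, 9, 11, 13, 15} must be used), so Kira = 9.
The 6 still-open variables together cover exactly {1, 5, 7, 11, 13, 15} — 6 values for 6 variables — and 15 appears only in Priya's list, so Priya = 15.
Among the 5 still-open variables, 13 fits only Mona (and all 5 values in {1, 5, 7, 11, 13} must be used), so Mona = 13.

13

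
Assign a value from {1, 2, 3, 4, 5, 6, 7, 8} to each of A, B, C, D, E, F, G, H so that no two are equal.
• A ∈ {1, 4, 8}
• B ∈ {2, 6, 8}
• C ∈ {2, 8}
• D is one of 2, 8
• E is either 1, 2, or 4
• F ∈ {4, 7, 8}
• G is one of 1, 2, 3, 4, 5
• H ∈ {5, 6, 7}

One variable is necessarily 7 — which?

Among the 8 variables, 3 fits only G (and all 8 values in {1, 2, 3, 4, 5, 6, 7, 8} must be used), so G = 3.
The 7 still-open variables together cover exactly {1, 2, 4, 5, 6, 7, 8} — 7 values for 7 variables — and 5 appears only in H's list, so H = 5.
The 6 still-open variables together cover exactly {1, 2, 4, 6, 7, 8} — 6 values for 6 variables — and 6 appears only in B's list, so B = 6.
The 5 still-open variables draw from only 5 values {1, 2, 4, 7, 8}, so each is used; only F can be 7, hence F = 7.

F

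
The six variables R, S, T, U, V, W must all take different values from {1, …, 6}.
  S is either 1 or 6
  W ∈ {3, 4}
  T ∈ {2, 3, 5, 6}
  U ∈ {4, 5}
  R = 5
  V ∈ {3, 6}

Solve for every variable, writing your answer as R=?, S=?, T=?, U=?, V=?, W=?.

R=5, S=1, T=2, U=4, V=6, W=3

R's domain is down to {5}, so R = 5. Remove 5 from T, U.
U has just one choice, so U = 4. Strike 4 from W.
W must be 3 (only option left). Strike 3 from T, V.
V has just one choice, so V = 6. So S, T can't be 6.
That leaves S = 1.
T must be 2 (only option left).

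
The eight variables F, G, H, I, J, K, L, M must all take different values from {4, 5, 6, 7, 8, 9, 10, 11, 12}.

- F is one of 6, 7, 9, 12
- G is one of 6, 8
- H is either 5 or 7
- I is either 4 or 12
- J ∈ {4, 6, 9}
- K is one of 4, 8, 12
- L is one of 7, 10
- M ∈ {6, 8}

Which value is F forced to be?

The 8 variables together cover exactly {4, 5, 6, 7, 8, 9, 10, 12} — 8 values for 8 variables — and 5 appears only in H's list, so H = 5.
Among the 7 still-open variables, 10 fits only L (and all 7 values in {4, 6, 7, 8, 9, 10, 12} must be used), so L = 10.
The 6 still-open variables together cover exactly {4, 6, 7, 8, 9, 12} — 6 values for 6 variables — and 7 appears only in F's list, so F = 7.

7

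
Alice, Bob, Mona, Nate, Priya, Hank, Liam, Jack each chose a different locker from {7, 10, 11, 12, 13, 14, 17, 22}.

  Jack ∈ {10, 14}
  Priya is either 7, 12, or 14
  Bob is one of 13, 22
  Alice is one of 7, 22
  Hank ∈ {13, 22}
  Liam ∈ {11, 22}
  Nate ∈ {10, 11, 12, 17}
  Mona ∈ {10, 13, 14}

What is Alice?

7

The 8 variables together cover exactly {7, 10, 11, 12, 13, 14, 17, 22} — 8 values for 8 variables — and 17 appears only in Nate's list, so Nate = 17.
Among the 7 still-open variables, 11 fits only Liam (and all 7 values in {7, 10, 11, 12, 13, 14, 22} must be used), so Liam = 11.
The 6 still-open variables draw from only 6 values {7, 10, 12, 13, 14, 22}, so each is used; only Priya can be 12, hence Priya = 12.
Among the 5 still-open variables, 7 fits only Alice (and all 5 values in {7, 10, 13, 14, 22} must be used), so Alice = 7.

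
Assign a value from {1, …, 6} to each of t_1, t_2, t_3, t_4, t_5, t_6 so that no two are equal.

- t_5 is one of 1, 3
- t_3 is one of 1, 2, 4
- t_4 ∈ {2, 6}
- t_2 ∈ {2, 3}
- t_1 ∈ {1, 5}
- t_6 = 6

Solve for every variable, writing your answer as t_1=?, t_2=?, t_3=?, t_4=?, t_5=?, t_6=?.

t_1=5, t_2=3, t_3=4, t_4=2, t_5=1, t_6=6

t_6 must be 6 (only option left). Remove 6 from t_4.
t_4 has just one choice, so t_4 = 2. Remove 2 from t_2, t_3.
That leaves t_2 = 3. Strike 3 from t_5.
t_5 has just one choice, so t_5 = 1. Remove 1 from t_1, t_3.
t_1 must be 5 (only option left).
t_3's domain is down to {4}, so t_3 = 4.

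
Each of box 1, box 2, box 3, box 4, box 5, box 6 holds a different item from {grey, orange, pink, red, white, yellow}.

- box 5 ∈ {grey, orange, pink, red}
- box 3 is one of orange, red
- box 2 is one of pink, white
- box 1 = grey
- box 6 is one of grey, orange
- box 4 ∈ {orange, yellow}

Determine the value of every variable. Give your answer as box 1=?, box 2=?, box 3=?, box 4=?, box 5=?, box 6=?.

box 1=grey, box 2=white, box 3=red, box 4=yellow, box 5=pink, box 6=orange

box 1 must be grey (only option left). Remove grey from box 5, box 6.
box 6 has just one choice, so box 6 = orange. Eliminate orange elsewhere: box 3, box 4, box 5.
box 3's domain is down to {red}, so box 3 = red. So box 5 can't be red.
That leaves box 4 = yellow.
That leaves box 5 = pink. Eliminate pink elsewhere: box 2.
box 2 has just one choice, so box 2 = white.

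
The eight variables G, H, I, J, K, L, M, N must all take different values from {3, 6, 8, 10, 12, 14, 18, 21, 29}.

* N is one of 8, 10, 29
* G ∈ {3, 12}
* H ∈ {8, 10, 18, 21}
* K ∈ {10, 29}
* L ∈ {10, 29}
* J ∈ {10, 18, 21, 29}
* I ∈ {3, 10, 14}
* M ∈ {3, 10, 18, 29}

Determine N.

The 8 variables draw from only 8 values {3, 8, 10, 12, 14, 18, 21, 29}, so each is used; only G can be 12, hence G = 12.
The 7 still-open variables draw from only 7 values {3, 8, 10, 14, 18, 21, 29}, so each is used; only I can be 14, hence I = 14.
The 6 still-open variables together cover exactly {3, 8, 10, 18, 21, 29} — 6 values for 6 variables — and 3 appears only in M's list, so M = 3.
K and L between them cover only {10, 29} — a naked pair. Remove those values from H, J, N.
So N = 8.

8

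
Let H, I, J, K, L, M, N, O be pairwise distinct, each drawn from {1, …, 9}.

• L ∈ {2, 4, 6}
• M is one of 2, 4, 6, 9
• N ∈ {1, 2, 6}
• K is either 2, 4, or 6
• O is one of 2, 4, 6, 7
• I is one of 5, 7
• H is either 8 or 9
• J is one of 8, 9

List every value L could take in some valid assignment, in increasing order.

The 8 variables draw from only 8 values {1, 2, 4, 5, 6, 7, 8, 9}, so each is used; only N can be 1, hence N = 1.
The 7 still-open variables draw from only 7 values {2, 4, 5, 6, 7, 8, 9}, so each is used; only I can be 5, hence I = 5.
Among the 6 still-open variables, 7 fits only O (and all 6 values in {2, 4, 6, 7, 8, 9} must be used), so O = 7.
H and J between them cover only {8, 9} — a naked pair. Remove those values from M.
No further eliminations apply; L can still be any of 2, 4, 6.

2, 4, 6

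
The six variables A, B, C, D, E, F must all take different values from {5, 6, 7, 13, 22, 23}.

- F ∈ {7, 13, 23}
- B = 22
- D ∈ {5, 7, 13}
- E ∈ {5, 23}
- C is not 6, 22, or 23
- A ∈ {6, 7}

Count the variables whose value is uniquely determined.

2

B's domain is down to {22}, so B = 22.
Among the 5 still-open variables, 6 fits only A (and all 5 values in {5, 6, 7, 13, 23} must be used), so A = 6.
Determined: A=6, B=22. The other variables each still have more than one consistent value. That makes 2.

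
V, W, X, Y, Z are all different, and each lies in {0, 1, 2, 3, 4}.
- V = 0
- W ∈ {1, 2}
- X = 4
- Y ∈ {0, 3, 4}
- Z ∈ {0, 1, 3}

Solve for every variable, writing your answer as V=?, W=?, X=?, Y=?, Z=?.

V=0, W=2, X=4, Y=3, Z=1

V's domain is down to {0}, so V = 0. Eliminate 0 elsewhere: Y, Z.
X must be 4 (only option left). So Y can't be 4.
That leaves Y = 3. Strike 3 from Z.
Z has just one choice, so Z = 1. Strike 1 from W.
W must be 2 (only option left).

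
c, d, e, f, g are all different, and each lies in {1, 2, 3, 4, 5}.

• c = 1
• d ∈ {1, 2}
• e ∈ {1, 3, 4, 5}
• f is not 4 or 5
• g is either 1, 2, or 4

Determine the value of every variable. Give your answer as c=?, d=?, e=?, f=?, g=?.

c=1, d=2, e=5, f=3, g=4

c must be 1 (only option left). Strike 1 from d, e, f, g.
d's domain is down to {2}, so d = 2. Strike 2 from f, g.
f's domain is down to {3}, so f = 3. Eliminate 3 elsewhere: e.
g's domain is down to {4}, so g = 4. So e can't be 4.
e's domain is down to {5}, so e = 5.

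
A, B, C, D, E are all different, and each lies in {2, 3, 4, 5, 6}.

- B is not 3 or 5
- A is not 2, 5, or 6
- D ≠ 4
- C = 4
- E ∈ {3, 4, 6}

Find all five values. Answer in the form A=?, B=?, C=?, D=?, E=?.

A=3, B=2, C=4, D=5, E=6

C's domain is down to {4}, so C = 4. Strike 4 from A, B, E.
A must be 3 (only option left). Eliminate 3 elsewhere: D, E.
E has just one choice, so E = 6. Strike 6 from B, D.
B has just one choice, so B = 2. Strike 2 from D.
D must be 5 (only option left).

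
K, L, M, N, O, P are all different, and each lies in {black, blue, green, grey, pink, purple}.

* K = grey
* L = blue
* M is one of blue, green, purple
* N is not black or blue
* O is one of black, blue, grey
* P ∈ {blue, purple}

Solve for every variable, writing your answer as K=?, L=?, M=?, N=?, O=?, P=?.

K has just one choice, so K = grey. Strike grey from N, O.
That leaves L = blue. Remove blue from M, O, P.
O must be black (only option left).
P has just one choice, so P = purple. Eliminate purple elsewhere: M, N.
M's domain is down to {green}, so M = green. So N can't be green.
N's domain is down to {pink}, so N = pink.

K=grey, L=blue, M=green, N=pink, O=black, P=purple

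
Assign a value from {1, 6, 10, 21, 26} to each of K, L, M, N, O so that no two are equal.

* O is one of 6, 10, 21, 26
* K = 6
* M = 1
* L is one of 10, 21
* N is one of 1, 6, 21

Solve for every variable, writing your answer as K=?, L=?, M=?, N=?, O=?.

K's domain is down to {6}, so K = 6. Strike 6 from N, O.
M must be 1 (only option left). Remove 1 from N.
N must be 21 (only option left). Eliminate 21 elsewhere: L, O.
L must be 10 (only option left). Strike 10 from O.
That leaves O = 26.

K=6, L=10, M=1, N=21, O=26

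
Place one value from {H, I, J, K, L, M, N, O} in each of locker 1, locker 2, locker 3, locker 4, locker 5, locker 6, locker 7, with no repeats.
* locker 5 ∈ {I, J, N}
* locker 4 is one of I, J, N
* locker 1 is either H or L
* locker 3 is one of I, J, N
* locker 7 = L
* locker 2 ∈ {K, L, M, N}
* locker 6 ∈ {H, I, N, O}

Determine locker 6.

O

locker 7 has just one choice, so locker 7 = L. Eliminate L elsewhere: locker 1, locker 2.
locker 1 has just one choice, so locker 1 = H. Remove H from locker 6.
locker 3, locker 4, locker 5 between them cover only {I, J, N} — a naked triple. Remove those values from locker 2, locker 6.
So locker 6 = O.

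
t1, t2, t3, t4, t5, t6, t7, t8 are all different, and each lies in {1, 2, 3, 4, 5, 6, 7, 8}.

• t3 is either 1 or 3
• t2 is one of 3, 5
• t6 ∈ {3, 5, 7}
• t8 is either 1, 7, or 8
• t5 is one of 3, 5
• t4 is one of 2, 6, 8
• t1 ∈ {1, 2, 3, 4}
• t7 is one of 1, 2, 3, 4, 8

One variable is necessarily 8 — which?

t8

Among the 8 variables, 6 fits only t4 (and all 8 values in {1, 2, 3, 4, 5, 6, 7, 8} must be used), so t4 = 6.
t2 and t5 share exactly the 2 values {3, 5}; by pigeonhole those values go to them, so strike 3, 5 from t1, t3, t6, t7.
t3's domain is down to {1}, so t3 = 1. Remove 1 from t1, t7, t8.
t6's domain is down to {7}, so t6 = 7. So t8 can't be 7.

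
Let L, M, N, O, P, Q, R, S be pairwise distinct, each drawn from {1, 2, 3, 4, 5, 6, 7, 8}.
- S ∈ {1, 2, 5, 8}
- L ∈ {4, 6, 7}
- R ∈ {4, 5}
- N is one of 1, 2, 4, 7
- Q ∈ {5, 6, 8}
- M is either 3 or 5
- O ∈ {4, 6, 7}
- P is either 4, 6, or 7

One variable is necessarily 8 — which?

Among the 8 variables, 3 fits only M (and all 8 values in {1, 2, 3, 4, 5, 6, 7, 8} must be used), so M = 3.
L, O, P between them cover only {4, 6, 7} — a naked triple. Remove those values from N, Q, R.
R must be 5 (only option left). Remove 5 from Q, S.
So 8 goes to Q.

Q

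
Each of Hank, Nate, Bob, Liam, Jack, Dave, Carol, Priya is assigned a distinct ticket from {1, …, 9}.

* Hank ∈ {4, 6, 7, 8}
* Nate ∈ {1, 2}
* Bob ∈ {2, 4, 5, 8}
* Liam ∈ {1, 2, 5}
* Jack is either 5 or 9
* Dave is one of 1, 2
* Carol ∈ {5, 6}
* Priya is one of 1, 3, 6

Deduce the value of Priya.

3

Nate and Dave share exactly the 2 values {1, 2}; by pigeonhole those values go to them, so strike 1, 2 from Bob, Liam, Priya.
That leaves Liam = 5. Eliminate 5 elsewhere: Bob, Jack, Carol.
Jack has just one choice, so Jack = 9.
That leaves Carol = 6. Eliminate 6 elsewhere: Hank, Priya.
So Priya = 3.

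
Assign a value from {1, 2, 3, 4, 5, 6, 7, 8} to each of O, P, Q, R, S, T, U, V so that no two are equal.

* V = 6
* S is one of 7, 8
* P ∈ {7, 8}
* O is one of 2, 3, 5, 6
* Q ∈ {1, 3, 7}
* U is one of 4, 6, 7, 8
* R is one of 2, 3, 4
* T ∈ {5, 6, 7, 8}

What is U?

4

V must be 6 (only option left). Eliminate 6 elsewhere: O, T, U.
The 7 still-open variables draw from only 7 values {1, 2, 3, 4, 5, 7, 8}, so each is used; only Q can be 1, hence Q = 1.
The 2 variables P and S are confined to {7, 8}, which locks those values in; drop them from T, U.
So U = 4.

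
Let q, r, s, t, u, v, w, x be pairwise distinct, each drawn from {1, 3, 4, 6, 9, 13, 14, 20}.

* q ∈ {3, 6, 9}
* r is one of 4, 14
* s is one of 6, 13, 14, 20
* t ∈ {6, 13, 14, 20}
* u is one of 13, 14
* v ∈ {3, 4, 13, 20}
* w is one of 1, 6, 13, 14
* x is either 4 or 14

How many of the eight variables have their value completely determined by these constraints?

The 8 variables draw from only 8 values {1, 3, 4, 6, 9, 13, 14, 20}, so each is used; only w can be 1, hence w = 1.
The 7 still-open variables draw from only 7 values {3, 4, 6, 9, 13, 14, 20}, so each is used; only q can be 9, hence q = 9.
The 6 still-open variables draw from only 6 values {3, 4, 6, 13, 14, 20}, so each is used; only v can be 3, hence v = 3.
r and x share exactly the 2 values {4, 14}; by pigeonhole those values go to them, so strike 4, 14 from s, t, u.
u must be 13 (only option left). Remove 13 from s, t.
Determined: q=9, u=13, v=3, w=1. The other variables each still have more than one consistent value. That makes 4.

4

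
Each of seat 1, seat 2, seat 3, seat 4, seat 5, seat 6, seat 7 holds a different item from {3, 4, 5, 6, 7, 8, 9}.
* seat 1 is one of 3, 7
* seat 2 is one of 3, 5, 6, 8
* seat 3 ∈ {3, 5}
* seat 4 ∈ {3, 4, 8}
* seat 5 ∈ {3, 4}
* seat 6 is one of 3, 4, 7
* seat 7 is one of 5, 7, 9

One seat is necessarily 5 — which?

seat 3

The 7 variables together cover exactly {3, 4, 5, 6, 7, 8, 9} — 7 values for 7 variables — and 6 appears only in seat 2's list, so seat 2 = 6.
The 6 still-open variables together cover exactly {3, 4, 5, 7, 8, 9} — 6 values for 6 variables — and 8 appears only in seat 4's list, so seat 4 = 8.
Among the 5 still-open variables, 9 fits only seat 7 (and all 5 values in {3, 4, 5, 7, 9} must be used), so seat 7 = 9.
Among the 4 still-open variables, 5 fits only seat 3 (and all 4 values in {3, 4, 5, 7} must be used), so seat 3 = 5.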